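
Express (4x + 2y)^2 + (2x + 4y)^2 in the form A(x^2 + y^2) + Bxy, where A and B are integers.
20(x^2 + y^2) + 32xy

Expanding: (4x + 2y)^2 = 16x^2 + 16xy + 4y^2
(2x + 4y)^2 = 4x^2 + 16xy + 16y^2
Sum = (16+4)(x^2+y^2) + 32xy = 20(x^2 + y^2) + 32xy
This is symmetric in x and y.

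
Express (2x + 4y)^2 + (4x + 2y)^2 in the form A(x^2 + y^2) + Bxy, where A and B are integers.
20(x^2 + y^2) + 32xy

Expanding: (2x + 4y)^2 = 4x^2 + 16xy + 16y^2
(4x + 2y)^2 = 16x^2 + 16xy + 4y^2
Sum = (4+16)(x^2+y^2) + 32xy = 20(x^2 + y^2) + 32xy
This is symmetric in x and y.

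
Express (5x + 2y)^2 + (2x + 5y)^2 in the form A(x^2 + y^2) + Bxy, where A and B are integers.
29(x^2 + y^2) + 40xy

Expanding: (5x + 2y)^2 = 25x^2 + 20xy + 4y^2
(2x + 5y)^2 = 4x^2 + 20xy + 25y^2
Sum = (25+4)(x^2+y^2) + 40xy = 29(x^2 + y^2) + 40xy
This is symmetric in x and y.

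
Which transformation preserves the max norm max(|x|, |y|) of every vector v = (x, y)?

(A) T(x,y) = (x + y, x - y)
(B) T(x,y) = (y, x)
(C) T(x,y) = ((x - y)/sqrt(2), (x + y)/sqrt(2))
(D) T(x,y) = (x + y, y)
B

A transformation preserves a norm if ||T(v)|| = ||v|| for every v; a single vector where the norm changes rules an option out.

(A) T(x,y) = (x + y, x - y): v = (1, 1) has norm max(|1|, |1|) = 1, but T(v) = (2, 0) has norm 2 -- not preserved.
(B) T(x,y) = (y, x): preserves the norm -- it only permutes the coordinates and/or flips signs, which leaves max(|x|, |y|) unchanged.
(C) T(x,y) = ((x - y)/sqrt(2), (x + y)/sqrt(2)): v = (1, 0) has norm max(|1|, |0|) = 1, but T(v) = (sqrt(2)/2, sqrt(2)/2) has norm sqrt(2)/2 -- not preserved.
(D) T(x,y) = (x + y, y): v = (1, 1) has norm max(|1|, |1|) = 1, but T(v) = (2, 1) has norm 2 -- not preserved.

Therefore the answer is (B).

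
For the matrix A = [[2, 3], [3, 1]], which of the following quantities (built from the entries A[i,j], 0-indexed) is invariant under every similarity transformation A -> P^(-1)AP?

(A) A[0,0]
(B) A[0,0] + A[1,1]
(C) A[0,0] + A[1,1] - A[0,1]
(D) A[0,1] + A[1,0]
B

A[0,0] + A[1,1] is the trace of A. By the cyclic property of the trace, tr(P^(-1)AP) = tr(APP^(-1)) = tr(A), so it is the same for every matrix similar to A.

The other combinations are not similarity invariants. For example, take P = [[1, 1], [1, 2]] (det P = 1), so P^(-1) = [[2, -1], [-1, 1]] and
B = P^(-1)AP = [[6, 11], [-1, -3]].
Evaluating each option on A and on B:
(A) A[0,0]: 2 for A, 6 for B -> changes
(B) A[0,0] + A[1,1]: 3 for A, 3 for B -> unchanged
(C) A[0,0] + A[1,1] - A[0,1]: 0 for A, -8 for B -> changes
(D) A[0,1] + A[1,0]: 6 for A, 10 for B -> changes

Only (B) A[0,0] + A[1,1] = 3 survives (and it does so for every P, not just this one), so it is the invariant.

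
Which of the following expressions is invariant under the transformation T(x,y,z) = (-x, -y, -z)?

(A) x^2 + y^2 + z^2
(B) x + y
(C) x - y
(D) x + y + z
A

Apply T(x,y,z) = (-x, -y, -z) to each option, i.e. replace (x, y, z) by the transformed coordinates.
Substitute the transformed coordinates into each option and compare with the original:
(A) x^2 + y^2 + z^2  ->  (-x)^2 + (-y)^2 + (-z)^2 = x^2 + y^2 + z^2   [equals x^2 + y^2 + z^2: invariant]
(B) x + y  ->  (-x) + (-y) = -x - y   [differs from x + y: not invariant]
(C) x - y  ->  (-x) - (-y) = -x + y   [differs from x - y: not invariant]
(D) x + y + z  ->  (-x) + (-y) + (-z) = -x - y - z   [differs from x + y + z: not invariant]

Only option (A), x^2 + y^2 + z^2, is unchanged by the transformation.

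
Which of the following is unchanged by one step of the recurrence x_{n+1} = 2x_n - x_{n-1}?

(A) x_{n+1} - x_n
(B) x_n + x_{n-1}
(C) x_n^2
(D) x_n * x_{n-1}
A

For the recurrence x_{n+1} = 2x_n - x_{n-1}:

If x_{n+1} = 2x_n - x_{n-1}, then:
x_{n+1} - x_n = x_n - x_{n-1}
The first difference is constant throughout the sequence.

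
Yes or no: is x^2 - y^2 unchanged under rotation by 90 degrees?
No

Applying rotation by 90 degrees: x' = x*cos(90 degrees) - y*sin(90 degrees) = -y, y' = x*sin(90 degrees) + y*cos(90 degrees) = x

Substituting into x^2 - y^2:
(-y)^2 - (x)^2
= -x^2 + y^2

This differs from the original expression x^2 - y^2, so it is NOT invariant.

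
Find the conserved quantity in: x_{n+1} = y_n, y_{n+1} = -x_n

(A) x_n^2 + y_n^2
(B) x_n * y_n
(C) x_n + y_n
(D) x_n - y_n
A

For the recurrence x_{n+1} = y_n, y_{n+1} = -x_n:

x_{n+1}^2 + y_{n+1}^2 = y_n^2 + (-x_n)^2 = x_n^2 + y_n^2
The sum of squares is conserved (like energy in a harmonic oscillator).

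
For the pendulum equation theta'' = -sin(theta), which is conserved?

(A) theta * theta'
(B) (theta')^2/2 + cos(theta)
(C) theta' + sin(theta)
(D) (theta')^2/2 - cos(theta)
D

A first integral I satisfies dI/dt = 0 along every solution. Differentiate each option and use the equation of motion:
(A) d/dt[theta * theta'] = (theta')^2 + theta theta'' = (theta')^2 - theta sin(theta), not identically 0
(B) d/dt[(theta')^2/2 + cos(theta)] = theta' theta'' - sin(theta) theta' = -2 theta' sin(theta), not identically 0
(C) d/dt[theta' + sin(theta)] = theta'' + cos(theta) theta' = -sin(theta) + theta' cos(theta), not identically 0
(D) d/dt[(theta')^2/2 - cos(theta)] = theta' theta'' + sin(theta) theta' = theta'(-sin(theta)) + theta' sin(theta) = 0

Only (D) has zero time-derivative. This is the total energy: kinetic (theta')^2/2 plus potential -cos(theta).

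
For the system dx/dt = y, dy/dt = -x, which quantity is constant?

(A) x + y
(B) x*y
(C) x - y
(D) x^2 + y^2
D

A first integral I satisfies dI/dt = 0 along every solution. Differentiate each option and use the equation of motion:
(A) d/dt[x + y] = y + (-x) = y - x, not identically 0
(B) d/dt[x*y] = (dx/dt)y + x(dy/dt) = y^2 - x^2, not identically 0
(C) d/dt[x - y] = y - (-x) = x + y, not identically 0
(D) d/dt[x^2 + y^2] = 2x*dx/dt + 2y*dy/dt = 2x*y + 2y*(-x) = 0

Only (D) has zero time-derivative. So x^2 + y^2 (the squared radius; trajectories are circles) is the conserved quantity.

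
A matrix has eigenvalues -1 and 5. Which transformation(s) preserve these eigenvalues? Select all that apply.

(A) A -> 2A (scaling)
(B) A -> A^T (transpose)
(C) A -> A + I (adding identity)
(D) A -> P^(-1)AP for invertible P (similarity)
B and D

Eigenvalues are preserved by:
1. Similarity transformations: A -> P^(-1)AP (same characteristic polynomial)
2. Transpose: A^T has the same eigenvalues as A

Eigenvalues are NOT preserved by:
- Adding identity: eigenvalues become -1+1, 5+1
- Scaling: eigenvalues become -2, 10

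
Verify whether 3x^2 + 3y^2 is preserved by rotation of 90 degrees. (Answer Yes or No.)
Yes

Applying rotation by 90 degrees: x' = x*cos(90 degrees) - y*sin(90 degrees) = -y, y' = x*sin(90 degrees) + y*cos(90 degrees) = x

Substituting into 3x^2 + 3y^2:
3(-y)^2 + 3(x)^2
= 3x^2 + 3y^2

This equals the original expression 3x^2 + 3y^2, so it IS invariant.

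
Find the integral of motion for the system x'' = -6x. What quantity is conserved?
E = (x')^2 + 6x^2

Multiply the equation by x':
x' * x'' = -6x * x'
The left side is d/dt[(x')^2/2] and the right side is d/dt[-6x^2/2], so
d/dt[(x')^2/2 + 6x^2/2] = 0, i.e. (x')^2/2 + 6x^2/2 = constant.
Multiplying by 2, the integral of motion is E = (x')^2 + 6x^2.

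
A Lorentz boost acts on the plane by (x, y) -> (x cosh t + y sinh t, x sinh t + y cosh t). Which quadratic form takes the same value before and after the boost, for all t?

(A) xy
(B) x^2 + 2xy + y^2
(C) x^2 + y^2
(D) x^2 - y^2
D

Write x' = x cosh t + y sinh t, y' = x sinh t + y cosh t and substitute into each option:
(A) xy: (x cosh t + y sinh t)(x sinh t + y cosh t) = xy(cosh^2 t + sinh^2 t) + (x^2 + y^2) sinh t cosh t = xy cosh 2t + (x^2 + y^2)(sinh 2t)/2   [not invariant for t != 0]
(B) x^2 + 2xy + y^2: (x' + y')^2 with x' + y' = (x + y)(cosh t + sinh t) = (x + y)e^t, so it becomes (x + y)^2 e^(2t)   [not invariant for t != 0]
(C) x^2 + y^2: (x cosh t + y sinh t)^2 + (x sinh t + y cosh t)^2 = (x^2 + y^2)(cosh^2 t + sinh^2 t) + 4xy sinh t cosh t = (x^2 + y^2) cosh 2t + 2xy sinh 2t   [not invariant for t != 0]
(D) x^2 - y^2: (x cosh t + y sinh t)^2 - (x sinh t + y cosh t)^2 = x^2(cosh^2 t - sinh^2 t) + 2xy(cosh t sinh t - sinh t cosh t) + y^2(sinh^2 t - cosh^2 t) = x^2 - y^2   [invariant, using cosh^2 t - sinh^2 t = 1]

Only (D) x^2 - y^2 is unchanged; it is the Minkowski form preserved by Lorentz boosts, just as x^2 + y^2 is preserved by ordinary rotations.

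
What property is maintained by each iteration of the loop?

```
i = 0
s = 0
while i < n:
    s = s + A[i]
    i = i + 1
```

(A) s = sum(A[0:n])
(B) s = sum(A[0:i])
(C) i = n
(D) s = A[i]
B

A loop invariant must hold before the first iteration and be re-established by every execution of the body.

(B) s = sum(A[0:i]): Initially i = 0 and s = 0 = sum of the empty slice A[0:0]. If s = sum(A[0:i]) holds at the top of an iteration, the body sets s to sum(A[0:i]) + A[i] = sum(A[0:i+1]) and then i to i+1, so s = sum(A[0:i]) holds again. At exit i = n, giving s = sum(A[0:n]).

The other options fail:
(A) s = sum(A[0:n]): false before the loop (s = 0, not the full sum) -- it only becomes true at exit.
(C) i = n: false initially (i = 0); it is the exit condition, not an invariant.
(D) s = A[i]: after the first iteration s = A[0] but i = 1, so s = A[i] compares s with the wrong element (and fails in general).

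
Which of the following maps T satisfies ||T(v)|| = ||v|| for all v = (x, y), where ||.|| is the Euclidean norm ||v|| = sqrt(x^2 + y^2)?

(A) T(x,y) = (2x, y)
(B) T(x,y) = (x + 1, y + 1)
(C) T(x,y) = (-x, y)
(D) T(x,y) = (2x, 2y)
C

A transformation preserves a norm if ||T(v)|| = ||v|| for every v; a single vector where the norm changes rules an option out.

(A) T(x,y) = (2x, y): v = (1, 0) has norm sqrt((1)^2 + (0)^2) = 1, but T(v) = (2, 0) has norm 2 -- not preserved.
(B) T(x,y) = (x + 1, y + 1): v = (1, 0) has norm sqrt((1)^2 + (0)^2) = 1, but T(v) = (2, 1) has norm sqrt(5) -- not preserved.
(C) T(x,y) = (-x, y): preserves the norm -- it is an orthogonal map (a rotation/reflection), and (-x)^2 + (y)^2 simplifies to x^2 + y^2.
(D) T(x,y) = (2x, 2y): v = (1, 0) has norm sqrt((1)^2 + (0)^2) = 1, but T(v) = (2, 0) has norm 2 -- not preserved.

Therefore the answer is (C).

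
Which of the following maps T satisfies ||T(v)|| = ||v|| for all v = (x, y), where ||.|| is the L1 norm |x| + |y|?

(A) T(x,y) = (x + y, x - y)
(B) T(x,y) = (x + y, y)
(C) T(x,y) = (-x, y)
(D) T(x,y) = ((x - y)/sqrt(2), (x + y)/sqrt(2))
C

A transformation preserves a norm if ||T(v)|| = ||v|| for every v; a single vector where the norm changes rules an option out.

(A) T(x,y) = (x + y, x - y): v = (1, 0) has norm |1| + |0| = 1, but T(v) = (1, 1) has norm 2 -- not preserved.
(B) T(x,y) = (x + y, y): v = (0, 1) has norm |0| + |1| = 1, but T(v) = (1, 1) has norm 2 -- not preserved.
(C) T(x,y) = (-x, y): preserves the norm -- it only permutes the coordinates and/or flips signs, which leaves |x| + |y| unchanged.
(D) T(x,y) = ((x - y)/sqrt(2), (x + y)/sqrt(2)): v = (1, 0) has norm |1| + |0| = 1, but T(v) = (sqrt(2)/2, sqrt(2)/2) has norm sqrt(2) -- not preserved.

Therefore the answer is (C).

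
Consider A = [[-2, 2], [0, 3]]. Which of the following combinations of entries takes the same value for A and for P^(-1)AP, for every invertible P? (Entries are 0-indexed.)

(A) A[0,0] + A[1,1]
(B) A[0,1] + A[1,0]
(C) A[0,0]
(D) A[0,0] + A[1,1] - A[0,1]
A

A[0,0] + A[1,1] is the trace of A. By the cyclic property of the trace, tr(P^(-1)AP) = tr(APP^(-1)) = tr(A), so it is the same for every matrix similar to A.

The other combinations are not similarity invariants. For example, take P = [[1, 1], [1, 2]] (det P = 1), so P^(-1) = [[2, -1], [-1, 1]] and
B = P^(-1)AP = [[-3, -2], [3, 4]].
Evaluating each option on A and on B:
(A) A[0,0] + A[1,1]: 1 for A, 1 for B -> unchanged
(B) A[0,1] + A[1,0]: 2 for A, 1 for B -> changes
(C) A[0,0]: -2 for A, -3 for B -> changes
(D) A[0,0] + A[1,1] - A[0,1]: -1 for A, 3 for B -> changes

Only (A) A[0,0] + A[1,1] = 1 survives (and it does so for every P, not just this one), so it is the invariant.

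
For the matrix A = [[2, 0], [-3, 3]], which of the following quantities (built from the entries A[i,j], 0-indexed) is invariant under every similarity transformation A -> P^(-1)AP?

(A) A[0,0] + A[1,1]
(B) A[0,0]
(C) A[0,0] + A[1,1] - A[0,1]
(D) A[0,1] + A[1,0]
A

A[0,0] + A[1,1] is the trace of A. By the cyclic property of the trace, tr(P^(-1)AP) = tr(APP^(-1)) = tr(A), so it is the same for every matrix similar to A.

The other combinations are not similarity invariants. For example, take P = [[1, -1], [0, 1]] (det P = 1), so P^(-1) = [[1, 1], [0, 1]] and
B = P^(-1)AP = [[-1, 4], [-3, 6]].
Evaluating each option on A and on B:
(A) A[0,0] + A[1,1]: 5 for A, 5 for B -> unchanged
(B) A[0,0]: 2 for A, -1 for B -> changes
(C) A[0,0] + A[1,1] - A[0,1]: 5 for A, 1 for B -> changes
(D) A[0,1] + A[1,0]: -3 for A, 1 for B -> changes

Only (A) A[0,0] + A[1,1] = 5 survives (and it does so for every P, not just this one), so it is the invariant.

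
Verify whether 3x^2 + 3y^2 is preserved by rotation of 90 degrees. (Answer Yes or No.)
Yes

Applying rotation by 90 degrees: x' = x*cos(90 degrees) - y*sin(90 degrees) = -y, y' = x*sin(90 degrees) + y*cos(90 degrees) = x

Substituting into 3x^2 + 3y^2:
3(-y)^2 + 3(x)^2
= 3x^2 + 3y^2

This equals the original expression 3x^2 + 3y^2, so it IS invariant.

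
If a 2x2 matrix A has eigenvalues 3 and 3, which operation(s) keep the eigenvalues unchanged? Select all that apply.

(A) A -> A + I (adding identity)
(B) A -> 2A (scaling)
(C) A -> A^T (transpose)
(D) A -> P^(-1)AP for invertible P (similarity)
C and D

Eigenvalues are preserved by:
1. Similarity transformations: A -> P^(-1)AP (same characteristic polynomial)
2. Transpose: A^T has the same eigenvalues as A

Eigenvalues are NOT preserved by:
- Adding identity: eigenvalues become 3+1, 3+1
- Scaling: eigenvalues become 6, 6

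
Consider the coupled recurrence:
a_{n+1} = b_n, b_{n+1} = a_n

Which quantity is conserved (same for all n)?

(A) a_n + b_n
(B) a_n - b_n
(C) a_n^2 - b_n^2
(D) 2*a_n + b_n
A

Replace a_n by a_{n+1} = b_n and b_n by b_{n+1} = a_n in each option and simplify:
(A) a_n + b_n  ->  (b_n) + (a_n) = a_n + b_n   [conserved]
(B) a_n - b_n  ->  (b_n) - (a_n) = -a_n + b_n   [not conserved]
(C) a_n^2 - b_n^2  ->  (b_n)^2 - (a_n)^2 = -a_n^2 + b_n^2   [not conserved]
(D) 2*a_n + b_n  ->  2*(b_n) + (a_n) = a_n + 2*b_n   [not conserved]

Only (A) a_n + b_n returns to itself after one step, so it is the conserved quantity.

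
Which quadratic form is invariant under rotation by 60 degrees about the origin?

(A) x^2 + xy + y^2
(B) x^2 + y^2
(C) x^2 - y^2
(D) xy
B

Rotation by 60 degrees sends (x, y) to (x/2 - sqrt(3)y/2, sqrt(3)x/2 + y/2).
Substitute the transformed coordinates into each option and compare with the original:
(A) x^2 + xy + y^2  ->  (x/2 - sqrt(3)y/2)^2 + (x/2 - sqrt(3)y/2)(sqrt(3)x/2 + y/2) + (sqrt(3)x/2 + y/2)^2 = sqrt(3)x^2/4 + x^2 - xy/2 - sqrt(3)y^2/4 + y^2   [differs from x^2 + xy + y^2: not invariant]
(B) x^2 + y^2  ->  (x/2 - sqrt(3)y/2)^2 + (sqrt(3)x/2 + y/2)^2 = x^2 + y^2   [equals x^2 + y^2: invariant]
(C) x^2 - y^2  ->  (x/2 - sqrt(3)y/2)^2 - (sqrt(3)x/2 + y/2)^2 = -x^2/2 - sqrt(3)xy + y^2/2   [differs from x^2 - y^2: not invariant]
(D) xy  ->  (x/2 - sqrt(3)y/2)(sqrt(3)x/2 + y/2) = sqrt(3)x^2/4 - xy/2 - sqrt(3)y^2/4   [differs from xy: not invariant]

Only option (B), x^2 + y^2, is unchanged by the transformation.
x^2 + y^2 is the squared distance from the origin, which rotations preserve.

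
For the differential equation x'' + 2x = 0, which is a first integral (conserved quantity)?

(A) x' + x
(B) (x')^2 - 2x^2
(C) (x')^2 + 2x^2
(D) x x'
C

A first integral I satisfies dI/dt = 0 along every solution. Differentiate each option and use the equation of motion:
(A) d/dt[x' + x] = x'' + x' = -2x + x', not identically 0
(B) d/dt[(x')^2 - 2x^2] = 2x'x'' - 4x x' = -8x x', not identically 0
(C) d/dt[(x')^2 + 2x^2] = 2x'x'' + 4x x' = 2x'(-2x) + 4x x' = 0
(D) d/dt[x x'] = (x')^2 + x x'' = (x')^2 - 2x^2, not identically 0

Only (C) has zero time-derivative. So the energy-like quantity (x')^2 + 2x^2 is the first integral.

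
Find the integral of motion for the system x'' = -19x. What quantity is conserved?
E = (x')^2 + 19x^2

Multiply the equation by x':
x' * x'' = -19x * x'
The left side is d/dt[(x')^2/2] and the right side is d/dt[-19x^2/2], so
d/dt[(x')^2/2 + 19x^2/2] = 0, i.e. (x')^2/2 + 19x^2/2 = constant.
Multiplying by 2, the integral of motion is E = (x')^2 + 19x^2.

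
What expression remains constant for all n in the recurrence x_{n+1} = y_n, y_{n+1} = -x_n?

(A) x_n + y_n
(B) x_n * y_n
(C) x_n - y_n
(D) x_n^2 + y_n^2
D

For the recurrence x_{n+1} = y_n, y_{n+1} = -x_n:

x_{n+1}^2 + y_{n+1}^2 = y_n^2 + (-x_n)^2 = x_n^2 + y_n^2
The sum of squares is conserved (like energy in a harmonic oscillator).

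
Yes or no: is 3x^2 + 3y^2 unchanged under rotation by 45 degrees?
Yes

Applying rotation by 45 degrees: x' = x*cos(45 degrees) - y*sin(45 degrees) = sqrt(2)x/2 - sqrt(2)y/2, y' = x*sin(45 degrees) + y*cos(45 degrees) = sqrt(2)x/2 + sqrt(2)y/2

Substituting into 3x^2 + 3y^2:
3(sqrt(2)x/2 - sqrt(2)y/2)^2 + 3(sqrt(2)x/2 + sqrt(2)y/2)^2
= 3x^2 + 3y^2

This equals the original expression 3x^2 + 3y^2, so it IS invariant.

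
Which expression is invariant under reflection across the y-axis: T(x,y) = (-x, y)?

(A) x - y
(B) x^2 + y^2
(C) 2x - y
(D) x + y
B

The map is reflection across the y-axis: T(x,y) = (-x, y).
Substitute the transformed coordinates into each option and compare with the original:
(A) x - y  ->  (-x) - (y) = -x - y   [differs from x - y: not invariant]
(B) x^2 + y^2  ->  (-x)^2 + (y)^2 = x^2 + y^2   [equals x^2 + y^2: invariant]
(C) 2x - y  ->  2(-x) - (y) = -2x - y   [differs from 2x - y: not invariant]
(D) x + y  ->  (-x) + (y) = -x + y   [differs from x + y: not invariant]

Only option (B), x^2 + y^2, is unchanged by the transformation.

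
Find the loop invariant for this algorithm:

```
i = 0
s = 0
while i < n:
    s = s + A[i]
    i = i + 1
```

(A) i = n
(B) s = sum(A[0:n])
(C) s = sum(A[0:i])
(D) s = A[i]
C

A loop invariant must hold before the first iteration and be re-established by every execution of the body.

(C) s = sum(A[0:i]): Initially i = 0 and s = 0 = sum of the empty slice A[0:0]. If s = sum(A[0:i]) holds at the top of an iteration, the body sets s to sum(A[0:i]) + A[i] = sum(A[0:i+1]) and then i to i+1, so s = sum(A[0:i]) holds again. At exit i = n, giving s = sum(A[0:n]).

The other options fail:
(A) i = n: false initially (i = 0); it is the exit condition, not an invariant.
(B) s = sum(A[0:n]): false before the loop (s = 0, not the full sum) -- it only becomes true at exit.
(D) s = A[i]: after the first iteration s = A[0] but i = 1, so s = A[i] compares s with the wrong element (and fails in general).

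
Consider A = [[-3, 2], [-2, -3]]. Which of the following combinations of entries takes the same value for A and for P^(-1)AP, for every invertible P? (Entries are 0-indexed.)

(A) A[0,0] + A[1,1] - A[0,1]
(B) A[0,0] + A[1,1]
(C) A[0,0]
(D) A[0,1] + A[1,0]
B

A[0,0] + A[1,1] is the trace of A. By the cyclic property of the trace, tr(P^(-1)AP) = tr(APP^(-1)) = tr(A), so it is the same for every matrix similar to A.

The other combinations are not similarity invariants. For example, take P = [[1, 1], [0, 1]] (det P = 1), so P^(-1) = [[1, -1], [0, 1]] and
B = P^(-1)AP = [[-1, 4], [-2, -5]].
Evaluating each option on A and on B:
(A) A[0,0] + A[1,1] - A[0,1]: -8 for A, -10 for B -> changes
(B) A[0,0] + A[1,1]: -6 for A, -6 for B -> unchanged
(C) A[0,0]: -3 for A, -1 for B -> changes
(D) A[0,1] + A[1,0]: 0 for A, 2 for B -> changes

Only (B) A[0,0] + A[1,1] = -6 survives (and it does so for every P, not just this one), so it is the invariant.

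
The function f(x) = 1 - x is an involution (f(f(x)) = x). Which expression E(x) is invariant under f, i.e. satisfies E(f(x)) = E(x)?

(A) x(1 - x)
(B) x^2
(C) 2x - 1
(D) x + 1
A

Replace x by f(x) = 1 - x in each option and simplify. As a quick numerical cross-check, also compare E(3) with E(f(3)) = E(-2).

(A) x(1 - x)  ->  (1 - x)(1 - (1 - x)), which simplifies back to x(1 - x); check: E(3) = -6, E(-2) = -6.   [invariant]
(B) x^2  ->  (1 - x)^2 = (x - 1)^2; check: E(3) = 9 but E(-2) = 4.   [not invariant]
(C) 2x - 1  ->  2(1 - x) - 1 = 1 - 2x; check: E(3) = 5 but E(-2) = -5.   [not invariant]
(D) x + 1  ->  (1 - x) + 1 = 2 - x; check: E(3) = 4 but E(-2) = -1.   [not invariant]

Only (A) is unchanged. E is symmetric under swapping x with f(x) = 1 - x, which is exactly what an involution does.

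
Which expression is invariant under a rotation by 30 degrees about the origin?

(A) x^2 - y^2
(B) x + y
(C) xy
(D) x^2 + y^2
D

A rotation by 30 degrees sends (x, y) to (sqrt(3)x/2 - y/2, x/2 + sqrt(3)y/2).
Substitute the transformed coordinates into each option and compare with the original:
(A) x^2 - y^2  ->  (sqrt(3)x/2 - y/2)^2 - (x/2 + sqrt(3)y/2)^2 = x^2/2 - sqrt(3)xy - y^2/2   [differs from x^2 - y^2: not invariant]
(B) x + y  ->  (sqrt(3)x/2 - y/2) + (x/2 + sqrt(3)y/2) = x/2 + sqrt(3)x/2 - y/2 + sqrt(3)y/2   [differs from x + y: not invariant]
(C) xy  ->  (sqrt(3)x/2 - y/2)(x/2 + sqrt(3)y/2) = sqrt(3)x^2/4 + xy/2 - sqrt(3)y^2/4   [differs from xy: not invariant]
(D) x^2 + y^2  ->  (sqrt(3)x/2 - y/2)^2 + (x/2 + sqrt(3)y/2)^2 = x^2 + y^2   [equals x^2 + y^2: invariant]

Only option (D), x^2 + y^2, is unchanged by the transformation.
Geometrically, x^2 + y^2 is the squared distance from the origin, which every rotation about the origin preserves.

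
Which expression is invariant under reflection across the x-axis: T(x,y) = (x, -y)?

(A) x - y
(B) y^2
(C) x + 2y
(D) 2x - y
B

The map is reflection across the x-axis: T(x,y) = (x, -y).
Substitute the transformed coordinates into each option and compare with the original:
(A) x - y  ->  (x) - (-y) = x + y   [differs from x - y: not invariant]
(B) y^2  ->  (-y)^2 = y^2   [equals y^2: invariant]
(C) x + 2y  ->  (x) + 2(-y) = x - 2y   [differs from x + 2y: not invariant]
(D) 2x - y  ->  2(x) - (-y) = 2x + y   [differs from 2x - y: not invariant]

Only option (B), y^2, is unchanged by the transformation.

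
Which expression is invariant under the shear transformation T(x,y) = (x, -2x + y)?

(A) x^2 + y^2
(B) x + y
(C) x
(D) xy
C

Under the shear T(x,y) = (x, -2x + y):
Substitute the transformed coordinates into each option and compare with the original:
(A) x^2 + y^2  ->  (x)^2 + (-2x + y)^2 = 5x^2 - 4xy + y^2   [differs from x^2 + y^2: not invariant]
(B) x + y  ->  (x) + (-2x + y) = -x + y   [differs from x + y: not invariant]
(C) x  ->  (x) = x   [equals x: invariant]
(D) xy  ->  (x)(-2x + y) = -2x^2 + xy   [differs from xy: not invariant]

Only option (C), x, is unchanged by the transformation.
A vertical shear moves points parallel to the y-axis, so the x-coordinate (and any function of x alone) is unchanged.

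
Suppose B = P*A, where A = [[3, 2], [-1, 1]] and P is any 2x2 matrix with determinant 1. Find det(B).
5

By the multiplicative property of determinants, det(B) = det(P*A) = det(P) * det(A) = det(A),
so the determinant is invariant under multiplication by any determinant-1 matrix; we just need det(A).

det(A) = (3)(1) - (2)(-1) = 3 - (-2) = 5

Therefore det(B) = 1 * 5 = 5.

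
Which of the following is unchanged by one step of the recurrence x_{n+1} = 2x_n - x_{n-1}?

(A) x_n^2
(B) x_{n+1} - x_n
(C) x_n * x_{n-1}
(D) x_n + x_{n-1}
B

For the recurrence x_{n+1} = 2x_n - x_{n-1}:

If x_{n+1} = 2x_n - x_{n-1}, then:
x_{n+1} - x_n = x_n - x_{n-1}
The first difference is constant throughout the sequence.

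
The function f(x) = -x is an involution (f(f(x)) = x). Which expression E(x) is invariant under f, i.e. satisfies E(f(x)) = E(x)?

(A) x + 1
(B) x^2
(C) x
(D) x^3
B

Replace x by f(x) = -x in each option and simplify. As a quick numerical cross-check, also compare E(4) with E(f(4)) = E(-4).

(A) x + 1  ->  (-x) + 1 = 1 - x; check: E(4) = 5 but E(-4) = -3.   [not invariant]
(B) x^2  ->  (-x)^2, which simplifies back to x^2; check: E(4) = 16, E(-4) = 16.   [invariant]
(C) x  ->  (-x) = -x; check: E(4) = 4 but E(-4) = -4.   [not invariant]
(D) x^3  ->  (-x)^3 = -x^3; check: E(4) = 64 but E(-4) = -64.   [not invariant]

Only (B) is unchanged. E is symmetric under swapping x with f(x) = -x, which is exactly what an involution does.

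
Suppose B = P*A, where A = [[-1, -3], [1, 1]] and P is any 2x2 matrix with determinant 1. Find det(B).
2

By the multiplicative property of determinants, det(B) = det(P*A) = det(P) * det(A) = det(A),
so the determinant is invariant under multiplication by any determinant-1 matrix; we just need det(A).

det(A) = (-1)(1) - (-3)(1) = -1 - (-3) = 2

Therefore det(B) = 1 * 2 = 2.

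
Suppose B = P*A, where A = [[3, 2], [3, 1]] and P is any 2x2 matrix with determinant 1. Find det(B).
-3

By the multiplicative property of determinants, det(B) = det(P*A) = det(P) * det(A) = det(A),
so the determinant is invariant under multiplication by any determinant-1 matrix; we just need det(A).

det(A) = (3)(1) - (2)(3) = 3 - 6 = -3

Therefore det(B) = 1 * (-3) = -3.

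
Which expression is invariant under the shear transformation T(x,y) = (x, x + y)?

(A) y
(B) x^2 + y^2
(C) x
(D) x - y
C

Under the shear T(x,y) = (x, x + y):
Substitute the transformed coordinates into each option and compare with the original:
(A) y  ->  (x + y) = x + y   [differs from y: not invariant]
(B) x^2 + y^2  ->  (x)^2 + (x + y)^2 = 2x^2 + 2xy + y^2   [differs from x^2 + y^2: not invariant]
(C) x  ->  (x) = x   [equals x: invariant]
(D) x - y  ->  (x) - (x + y) = -y   [differs from x - y: not invariant]

Only option (C), x, is unchanged by the transformation.
A vertical shear moves points parallel to the y-axis, so the x-coordinate (and any function of x alone) is unchanged.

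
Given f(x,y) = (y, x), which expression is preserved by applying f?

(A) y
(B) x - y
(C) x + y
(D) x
C

For f(x,y) = (y, x):
After applying f: x' = y, y' = x. So x' + y' = y + x = x + y.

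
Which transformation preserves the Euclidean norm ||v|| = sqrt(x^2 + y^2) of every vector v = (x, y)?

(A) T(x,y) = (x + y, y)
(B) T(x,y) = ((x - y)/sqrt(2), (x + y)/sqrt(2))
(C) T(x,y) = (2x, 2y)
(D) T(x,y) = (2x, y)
B

A transformation preserves a norm if ||T(v)|| = ||v|| for every v; a single vector where the norm changes rules an option out.

(A) T(x,y) = (x + y, y): v = (0, 1) has norm sqrt((0)^2 + (1)^2) = 1, but T(v) = (1, 1) has norm sqrt(2) -- not preserved.
(B) T(x,y) = ((x - y)/sqrt(2), (x + y)/sqrt(2)): preserves the norm -- it is an orthogonal map (a rotation/reflection), and (sqrt(2)(x - y)/2)^2 + (sqrt(2)(x + y)/2)^2 simplifies to x^2 + y^2.
(C) T(x,y) = (2x, 2y): v = (1, 0) has norm sqrt((1)^2 + (0)^2) = 1, but T(v) = (2, 0) has norm 2 -- not preserved.
(D) T(x,y) = (2x, y): v = (1, 0) has norm sqrt((1)^2 + (0)^2) = 1, but T(v) = (2, 0) has norm 2 -- not preserved.

Therefore the answer is (B).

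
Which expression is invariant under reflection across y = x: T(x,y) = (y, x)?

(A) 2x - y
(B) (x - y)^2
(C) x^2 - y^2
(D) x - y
B

The map is reflection across y = x: T(x,y) = (y, x).
Substitute the transformed coordinates into each option and compare with the original:
(A) 2x - y  ->  2(y) - (x) = -x + 2y   [differs from 2x - y: not invariant]
(B) (x - y)^2  ->  ((y) - (x))^2 = x^2 - 2xy + y^2   [equals (x - y)^2: invariant]
(C) x^2 - y^2  ->  (y)^2 - (x)^2 = -x^2 + y^2   [differs from x^2 - y^2: not invariant]
(D) x - y  ->  (y) - (x) = -x + y   [differs from x - y: not invariant]

Only option (B), (x - y)^2, is unchanged by the transformation.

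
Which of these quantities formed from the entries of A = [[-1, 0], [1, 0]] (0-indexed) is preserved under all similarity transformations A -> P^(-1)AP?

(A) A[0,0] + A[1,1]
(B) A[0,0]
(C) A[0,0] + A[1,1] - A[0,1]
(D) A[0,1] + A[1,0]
A

A[0,0] + A[1,1] is the trace of A. By the cyclic property of the trace, tr(P^(-1)AP) = tr(APP^(-1)) = tr(A), so it is the same for every matrix similar to A.

The other combinations are not similarity invariants. For example, take P = [[1, 1], [0, 1]] (det P = 1), so P^(-1) = [[1, -1], [0, 1]] and
B = P^(-1)AP = [[-2, -2], [1, 1]].
Evaluating each option on A and on B:
(A) A[0,0] + A[1,1]: -1 for A, -1 for B -> unchanged
(B) A[0,0]: -1 for A, -2 for B -> changes
(C) A[0,0] + A[1,1] - A[0,1]: -1 for A, 1 for B -> changes
(D) A[0,1] + A[1,0]: 1 for A, -1 for B -> changes

Only (A) A[0,0] + A[1,1] = -1 survives (and it does so for every P, not just this one), so it is the invariant.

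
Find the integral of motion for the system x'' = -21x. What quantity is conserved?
E = (x')^2 + 21x^2

Multiply the equation by x':
x' * x'' = -21x * x'
The left side is d/dt[(x')^2/2] and the right side is d/dt[-21x^2/2], so
d/dt[(x')^2/2 + 21x^2/2] = 0, i.e. (x')^2/2 + 21x^2/2 = constant.
Multiplying by 2, the integral of motion is E = (x')^2 + 21x^2.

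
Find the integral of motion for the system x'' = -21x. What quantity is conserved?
E = (x')^2 + 21x^2

Multiply the equation by x':
x' * x'' = -21x * x'
The left side is d/dt[(x')^2/2] and the right side is d/dt[-21x^2/2], so
d/dt[(x')^2/2 + 21x^2/2] = 0, i.e. (x')^2/2 + 21x^2/2 = constant.
Multiplying by 2, the integral of motion is E = (x')^2 + 21x^2.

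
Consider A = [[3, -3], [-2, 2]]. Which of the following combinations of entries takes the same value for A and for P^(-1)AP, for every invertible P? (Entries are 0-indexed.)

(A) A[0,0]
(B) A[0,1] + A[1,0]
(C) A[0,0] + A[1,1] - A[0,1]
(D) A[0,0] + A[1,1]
D

A[0,0] + A[1,1] is the trace of A. By the cyclic property of the trace, tr(P^(-1)AP) = tr(APP^(-1)) = tr(A), so it is the same for every matrix similar to A.

The other combinations are not similarity invariants. For example, take P = [[1, 2], [0, 1]] (det P = 1), so P^(-1) = [[1, -2], [0, 1]] and
B = P^(-1)AP = [[7, 7], [-2, -2]].
Evaluating each option on A and on B:
(A) A[0,0]: 3 for A, 7 for B -> changes
(B) A[0,1] + A[1,0]: -5 for A, 5 for B -> changes
(C) A[0,0] + A[1,1] - A[0,1]: 8 for A, -2 for B -> changes
(D) A[0,0] + A[1,1]: 5 for A, 5 for B -> unchanged

Only (D) A[0,0] + A[1,1] = 5 survives (and it does so for every P, not just this one), so it is the invariant.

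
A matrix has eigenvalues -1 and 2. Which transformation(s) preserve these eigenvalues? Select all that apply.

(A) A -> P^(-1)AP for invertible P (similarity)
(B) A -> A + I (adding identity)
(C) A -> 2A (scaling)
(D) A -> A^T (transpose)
A and D

Eigenvalues are preserved by:
1. Similarity transformations: A -> P^(-1)AP (same characteristic polynomial)
2. Transpose: A^T has the same eigenvalues as A

Eigenvalues are NOT preserved by:
- Adding identity: eigenvalues become -1+1, 2+1
- Scaling: eigenvalues become -2, 4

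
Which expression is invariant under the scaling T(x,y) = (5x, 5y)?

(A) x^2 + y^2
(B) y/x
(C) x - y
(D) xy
B

Under the uniform scaling T(x,y) = (5x, 5y):
Substitute the transformed coordinates into each option and compare with the original:
(A) x^2 + y^2  ->  (5x)^2 + (5y)^2 = 25x^2 + 25y^2   [differs from x^2 + y^2: not invariant]
(B) y/x  ->  (5y)/(5x) = y/x   [equals y/x: invariant]
(C) x - y  ->  (5x) - (5y) = 5x - 5y   [differs from x - y: not invariant]
(D) xy  ->  (5x)(5y) = 25xy   [differs from xy: not invariant]

Only option (B), y/x, is unchanged by the transformation.
The common factor 5 cancels in a ratio of coordinates, while sums, products and sums of squares pick up factors of 5 or 25.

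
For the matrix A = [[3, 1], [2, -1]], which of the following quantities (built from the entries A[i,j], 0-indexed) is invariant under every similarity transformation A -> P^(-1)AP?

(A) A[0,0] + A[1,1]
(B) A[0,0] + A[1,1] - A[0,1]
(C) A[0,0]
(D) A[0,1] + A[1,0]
A

A[0,0] + A[1,1] is the trace of A. By the cyclic property of the trace, tr(P^(-1)AP) = tr(APP^(-1)) = tr(A), so it is the same for every matrix similar to A.

The other combinations are not similarity invariants. For example, take P = [[1, -1], [0, 1]] (det P = 1), so P^(-1) = [[1, 1], [0, 1]] and
B = P^(-1)AP = [[5, -5], [2, -3]].
Evaluating each option on A and on B:
(A) A[0,0] + A[1,1]: 2 for A, 2 for B -> unchanged
(B) A[0,0] + A[1,1] - A[0,1]: 1 for A, 7 for B -> changes
(C) A[0,0]: 3 for A, 5 for B -> changes
(D) A[0,1] + A[1,0]: 3 for A, -3 for B -> changes

Only (A) A[0,0] + A[1,1] = 2 survives (and it does so for every P, not just this one), so it is the invariant.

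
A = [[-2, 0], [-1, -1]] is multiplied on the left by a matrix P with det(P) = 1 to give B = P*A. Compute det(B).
2

By the multiplicative property of determinants, det(B) = det(P*A) = det(P) * det(A) = det(A),
so the determinant is invariant under multiplication by any determinant-1 matrix; we just need det(A).

det(A) = (-2)(-1) - (0)(-1) = 2 - 0 = 2

Therefore det(B) = 1 * 2 = 2.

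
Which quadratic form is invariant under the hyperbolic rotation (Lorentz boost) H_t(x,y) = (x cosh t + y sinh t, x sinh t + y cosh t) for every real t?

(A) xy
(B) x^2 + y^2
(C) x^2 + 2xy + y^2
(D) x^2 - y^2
D

Write x' = x cosh t + y sinh t, y' = x sinh t + y cosh t and substitute into each option:
(A) xy: (x cosh t + y sinh t)(x sinh t + y cosh t) = xy(cosh^2 t + sinh^2 t) + (x^2 + y^2) sinh t cosh t = xy cosh 2t + (x^2 + y^2)(sinh 2t)/2   [not invariant for t != 0]
(B) x^2 + y^2: (x cosh t + y sinh t)^2 + (x sinh t + y cosh t)^2 = (x^2 + y^2)(cosh^2 t + sinh^2 t) + 4xy sinh t cosh t = (x^2 + y^2) cosh 2t + 2xy sinh 2t   [not invariant for t != 0]
(C) x^2 + 2xy + y^2: (x' + y')^2 with x' + y' = (x + y)(cosh t + sinh t) = (x + y)e^t, so it becomes (x + y)^2 e^(2t)   [not invariant for t != 0]
(D) x^2 - y^2: (x cosh t + y sinh t)^2 - (x sinh t + y cosh t)^2 = x^2(cosh^2 t - sinh^2 t) + 2xy(cosh t sinh t - sinh t cosh t) + y^2(sinh^2 t - cosh^2 t) = x^2 - y^2   [invariant, using cosh^2 t - sinh^2 t = 1]

Only (D) x^2 - y^2 is unchanged; it is the Minkowski form preserved by Lorentz boosts, just as x^2 + y^2 is preserved by ordinary rotations.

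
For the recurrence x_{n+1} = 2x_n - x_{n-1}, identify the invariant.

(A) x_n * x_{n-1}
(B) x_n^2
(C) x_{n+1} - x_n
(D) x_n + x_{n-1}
C

For the recurrence x_{n+1} = 2x_n - x_{n-1}:

If x_{n+1} = 2x_n - x_{n-1}, then:
x_{n+1} - x_n = x_n - x_{n-1}
The first difference is constant throughout the sequence.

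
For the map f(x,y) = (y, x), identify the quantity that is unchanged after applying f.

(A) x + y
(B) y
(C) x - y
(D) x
A

For f(x,y) = (y, x):
After applying f: x' = y, y' = x. So x' + y' = y + x = x + y.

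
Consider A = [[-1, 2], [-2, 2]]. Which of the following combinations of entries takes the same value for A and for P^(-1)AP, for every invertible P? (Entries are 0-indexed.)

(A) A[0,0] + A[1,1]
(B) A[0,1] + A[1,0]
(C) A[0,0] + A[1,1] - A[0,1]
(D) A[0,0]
A

A[0,0] + A[1,1] is the trace of A. By the cyclic property of the trace, tr(P^(-1)AP) = tr(APP^(-1)) = tr(A), so it is the same for every matrix similar to A.

The other combinations are not similarity invariants. For example, take P = [[1, 2], [0, 1]] (det P = 1), so P^(-1) = [[1, -2], [0, 1]] and
B = P^(-1)AP = [[3, 4], [-2, -2]].
Evaluating each option on A and on B:
(A) A[0,0] + A[1,1]: 1 for A, 1 for B -> unchanged
(B) A[0,1] + A[1,0]: 0 for A, 2 for B -> changes
(C) A[0,0] + A[1,1] - A[0,1]: -1 for A, -3 for B -> changes
(D) A[0,0]: -1 for A, 3 for B -> changes

Only (A) A[0,0] + A[1,1] = 1 survives (and it does so for every P, not just this one), so it is the invariant.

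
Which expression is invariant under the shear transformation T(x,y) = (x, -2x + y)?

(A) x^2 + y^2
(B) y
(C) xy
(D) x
D

Under the shear T(x,y) = (x, -2x + y):
Substitute the transformed coordinates into each option and compare with the original:
(A) x^2 + y^2  ->  (x)^2 + (-2x + y)^2 = 5x^2 - 4xy + y^2   [differs from x^2 + y^2: not invariant]
(B) y  ->  (-2x + y) = -2x + y   [differs from y: not invariant]
(C) xy  ->  (x)(-2x + y) = -2x^2 + xy   [differs from xy: not invariant]
(D) x  ->  (x) = x   [equals x: invariant]

Only option (D), x, is unchanged by the transformation.
A vertical shear moves points parallel to the y-axis, so the x-coordinate (and any function of x alone) is unchanged.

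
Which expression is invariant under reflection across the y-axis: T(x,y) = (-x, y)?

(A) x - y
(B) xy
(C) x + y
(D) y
D

The map is reflection across the y-axis: T(x,y) = (-x, y).
Substitute the transformed coordinates into each option and compare with the original:
(A) x - y  ->  (-x) - (y) = -x - y   [differs from x - y: not invariant]
(B) xy  ->  (-x)(y) = -xy   [differs from xy: not invariant]
(C) x + y  ->  (-x) + (y) = -x + y   [differs from x + y: not invariant]
(D) y  ->  (y) = y   [equals y: invariant]

Only option (D), y, is unchanged by the transformation.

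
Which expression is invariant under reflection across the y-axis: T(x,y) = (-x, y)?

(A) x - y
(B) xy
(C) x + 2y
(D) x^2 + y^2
D

The map is reflection across the y-axis: T(x,y) = (-x, y).
Substitute the transformed coordinates into each option and compare with the original:
(A) x - y  ->  (-x) - (y) = -x - y   [differs from x - y: not invariant]
(B) xy  ->  (-x)(y) = -xy   [differs from xy: not invariant]
(C) x + 2y  ->  (-x) + 2(y) = -x + 2y   [differs from x + 2y: not invariant]
(D) x^2 + y^2  ->  (-x)^2 + (y)^2 = x^2 + y^2   [equals x^2 + y^2: invariant]

Only option (D), x^2 + y^2, is unchanged by the transformation.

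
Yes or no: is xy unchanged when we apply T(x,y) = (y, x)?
Yes

Substitute T(x,y) = (y, x) into the expression and compare with the original.

Original: xy
After applying T: (y)(x) = xy

This is identical to the original xy, so the expression is invariant.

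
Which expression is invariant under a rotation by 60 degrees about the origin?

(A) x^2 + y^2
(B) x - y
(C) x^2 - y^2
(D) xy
A

A rotation by 60 degrees sends (x, y) to (x/2 - sqrt(3)y/2, sqrt(3)x/2 + y/2).
Substitute the transformed coordinates into each option and compare with the original:
(A) x^2 + y^2  ->  (x/2 - sqrt(3)y/2)^2 + (sqrt(3)x/2 + y/2)^2 = x^2 + y^2   [equals x^2 + y^2: invariant]
(B) x - y  ->  (x/2 - sqrt(3)y/2) - (sqrt(3)x/2 + y/2) = -sqrt(3)x/2 + x/2 - sqrt(3)y/2 - y/2   [differs from x - y: not invariant]
(C) x^2 - y^2  ->  (x/2 - sqrt(3)y/2)^2 - (sqrt(3)x/2 + y/2)^2 = -x^2/2 - sqrt(3)xy + y^2/2   [differs from x^2 - y^2: not invariant]
(D) xy  ->  (x/2 - sqrt(3)y/2)(sqrt(3)x/2 + y/2) = sqrt(3)x^2/4 - xy/2 - sqrt(3)y^2/4   [differs from xy: not invariant]

Only option (A), x^2 + y^2, is unchanged by the transformation.
Geometrically, x^2 + y^2 is the squared distance from the origin, which every rotation about the origin preserves.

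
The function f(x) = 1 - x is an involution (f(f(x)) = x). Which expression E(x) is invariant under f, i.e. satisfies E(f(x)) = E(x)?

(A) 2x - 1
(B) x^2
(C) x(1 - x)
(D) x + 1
C

Replace x by f(x) = 1 - x in each option and simplify. As a quick numerical cross-check, also compare E(5) with E(f(5)) = E(-4).

(A) 2x - 1  ->  2(1 - x) - 1 = 1 - 2x; check: E(5) = 9 but E(-4) = -9.   [not invariant]
(B) x^2  ->  (1 - x)^2 = (x - 1)^2; check: E(5) = 25 but E(-4) = 16.   [not invariant]
(C) x(1 - x)  ->  (1 - x)(1 - (1 - x)), which simplifies back to x(1 - x); check: E(5) = -20, E(-4) = -20.   [invariant]
(D) x + 1  ->  (1 - x) + 1 = 2 - x; check: E(5) = 6 but E(-4) = -3.   [not invariant]

Only (C) is unchanged. E is symmetric under swapping x with f(x) = 1 - x, which is exactly what an involution does.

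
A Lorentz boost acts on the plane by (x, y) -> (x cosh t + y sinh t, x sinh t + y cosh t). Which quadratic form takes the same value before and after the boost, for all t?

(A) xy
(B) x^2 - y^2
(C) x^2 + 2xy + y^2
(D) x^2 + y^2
B

Write x' = x cosh t + y sinh t, y' = x sinh t + y cosh t and substitute into each option:
(A) xy: (x cosh t + y sinh t)(x sinh t + y cosh t) = xy(cosh^2 t + sinh^2 t) + (x^2 + y^2) sinh t cosh t = xy cosh 2t + (x^2 + y^2)(sinh 2t)/2   [not invariant for t != 0]
(B) x^2 - y^2: (x cosh t + y sinh t)^2 - (x sinh t + y cosh t)^2 = x^2(cosh^2 t - sinh^2 t) + 2xy(cosh t sinh t - sinh t cosh t) + y^2(sinh^2 t - cosh^2 t) = x^2 - y^2   [invariant, using cosh^2 t - sinh^2 t = 1]
(C) x^2 + 2xy + y^2: (x' + y')^2 with x' + y' = (x + y)(cosh t + sinh t) = (x + y)e^t, so it becomes (x + y)^2 e^(2t)   [not invariant for t != 0]
(D) x^2 + y^2: (x cosh t + y sinh t)^2 + (x sinh t + y cosh t)^2 = (x^2 + y^2)(cosh^2 t + sinh^2 t) + 4xy sinh t cosh t = (x^2 + y^2) cosh 2t + 2xy sinh 2t   [not invariant for t != 0]

Only (B) x^2 - y^2 is unchanged; it is the Minkowski form preserved by Lorentz boosts, just as x^2 + y^2 is preserved by ordinary rotations.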